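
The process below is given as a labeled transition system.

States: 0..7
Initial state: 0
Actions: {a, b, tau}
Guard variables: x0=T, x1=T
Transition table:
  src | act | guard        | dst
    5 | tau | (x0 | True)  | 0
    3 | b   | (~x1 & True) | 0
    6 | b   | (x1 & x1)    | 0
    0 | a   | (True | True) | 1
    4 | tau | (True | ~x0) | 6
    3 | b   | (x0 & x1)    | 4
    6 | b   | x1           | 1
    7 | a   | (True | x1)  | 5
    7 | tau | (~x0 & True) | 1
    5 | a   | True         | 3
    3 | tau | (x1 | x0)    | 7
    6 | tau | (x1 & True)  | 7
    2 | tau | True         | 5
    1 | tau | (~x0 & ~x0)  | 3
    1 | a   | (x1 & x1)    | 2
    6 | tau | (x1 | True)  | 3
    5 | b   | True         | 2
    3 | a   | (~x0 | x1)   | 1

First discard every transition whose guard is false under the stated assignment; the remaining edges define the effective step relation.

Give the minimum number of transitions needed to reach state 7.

Answer: 5

Working:
Breadth-first toward 7:
  L0 = {0}
  L1 = {1}
  L2 = {2}
  L3 = {5}
  L4 = {3}
  L5 = {4,7}
depth(7)=5, e.g. a·a·tau·a·tau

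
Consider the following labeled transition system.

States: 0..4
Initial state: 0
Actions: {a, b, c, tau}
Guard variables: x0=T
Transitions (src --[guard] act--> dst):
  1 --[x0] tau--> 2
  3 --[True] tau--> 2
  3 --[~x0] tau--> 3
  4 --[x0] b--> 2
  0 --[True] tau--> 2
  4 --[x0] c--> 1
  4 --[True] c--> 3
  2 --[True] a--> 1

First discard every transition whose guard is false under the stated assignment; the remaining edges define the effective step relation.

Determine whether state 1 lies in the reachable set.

Answer: REACHABLE

Trace:
After dropping false guards: 7 live edges.
L0 = {0}
L1 = {2}  cumulative {0,2}
L2 = {1}  cumulative {0,1,2}
Reachable = {0,1,2}
trace reaching 1: tau·a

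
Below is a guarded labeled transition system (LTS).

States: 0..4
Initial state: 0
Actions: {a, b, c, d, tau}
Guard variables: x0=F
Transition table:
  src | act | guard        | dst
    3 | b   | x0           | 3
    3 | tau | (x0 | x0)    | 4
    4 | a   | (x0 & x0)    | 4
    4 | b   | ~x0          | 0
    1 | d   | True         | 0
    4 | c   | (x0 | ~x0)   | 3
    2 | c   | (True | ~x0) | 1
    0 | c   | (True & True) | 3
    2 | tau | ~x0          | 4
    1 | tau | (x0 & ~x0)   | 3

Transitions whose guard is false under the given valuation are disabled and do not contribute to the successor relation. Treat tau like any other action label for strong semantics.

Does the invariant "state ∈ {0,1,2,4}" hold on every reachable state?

Safe = {0,1,2,4}
Reachable = {0,3}
  0: ✓
  3: outside
witness against invariant: c → 3

Answer: INVARIANT VIOLATED at state 3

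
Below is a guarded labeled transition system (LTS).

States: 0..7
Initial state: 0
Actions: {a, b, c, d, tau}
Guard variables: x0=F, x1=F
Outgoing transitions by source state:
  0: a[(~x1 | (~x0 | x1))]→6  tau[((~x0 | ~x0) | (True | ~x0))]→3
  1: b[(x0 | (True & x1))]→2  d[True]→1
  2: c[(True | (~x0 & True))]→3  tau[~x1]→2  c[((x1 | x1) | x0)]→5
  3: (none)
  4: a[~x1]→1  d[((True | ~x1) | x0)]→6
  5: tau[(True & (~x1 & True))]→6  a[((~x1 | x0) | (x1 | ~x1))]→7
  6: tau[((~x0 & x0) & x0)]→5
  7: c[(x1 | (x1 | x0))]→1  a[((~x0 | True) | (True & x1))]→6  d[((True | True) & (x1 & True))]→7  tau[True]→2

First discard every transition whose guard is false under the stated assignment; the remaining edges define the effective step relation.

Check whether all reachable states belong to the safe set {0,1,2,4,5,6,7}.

Answer: INVARIANT VIOLATED at state 3

Working:
Inv-set: {0,1,2,4,5,6,7}
Reachable = {0,3,6}
  0: safe
  3: VIOLATES
  6: safe
counterexample path to 3: tau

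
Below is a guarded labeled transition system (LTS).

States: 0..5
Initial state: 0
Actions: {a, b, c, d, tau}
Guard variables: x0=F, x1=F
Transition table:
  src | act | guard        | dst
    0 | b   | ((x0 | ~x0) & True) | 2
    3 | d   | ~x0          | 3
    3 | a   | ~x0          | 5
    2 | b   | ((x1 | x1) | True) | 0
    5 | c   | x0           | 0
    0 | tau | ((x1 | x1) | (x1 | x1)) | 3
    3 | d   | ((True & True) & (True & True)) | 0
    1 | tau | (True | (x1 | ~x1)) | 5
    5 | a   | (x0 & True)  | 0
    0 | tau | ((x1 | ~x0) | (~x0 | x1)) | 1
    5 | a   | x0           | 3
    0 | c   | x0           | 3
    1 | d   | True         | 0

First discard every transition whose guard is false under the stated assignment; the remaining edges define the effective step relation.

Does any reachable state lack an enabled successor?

Reach set: {0,1,2,5}
  0: b→2  tau→1  [2 exit(s)]
  1: d→0  tau→5  [2 exit(s)]
  2: b→0  [1 exit(s)]
  5: ∅  [no exit]
trace reaching 5: tau·tau

Answer: DEADLOCK at state 5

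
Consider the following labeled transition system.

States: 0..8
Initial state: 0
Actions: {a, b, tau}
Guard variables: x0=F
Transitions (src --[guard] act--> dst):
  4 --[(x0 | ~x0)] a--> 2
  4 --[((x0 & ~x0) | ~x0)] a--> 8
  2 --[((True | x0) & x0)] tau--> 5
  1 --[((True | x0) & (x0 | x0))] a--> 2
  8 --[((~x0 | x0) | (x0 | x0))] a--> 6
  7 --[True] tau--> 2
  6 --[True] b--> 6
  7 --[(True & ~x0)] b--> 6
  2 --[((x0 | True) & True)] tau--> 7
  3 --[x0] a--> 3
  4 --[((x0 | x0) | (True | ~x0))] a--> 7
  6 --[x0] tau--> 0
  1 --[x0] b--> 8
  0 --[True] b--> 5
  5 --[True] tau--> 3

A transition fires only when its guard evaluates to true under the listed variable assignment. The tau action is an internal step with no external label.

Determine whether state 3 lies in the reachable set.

Guard filter leaves 10 enabled edge(s).
depth 0: {0}
depth 1: {5}  cumulative {0,5}
depth 2: {3}  cumulative {0,3,5}
Reachable = {0,3,5}
trace reaching 3: b·tau

Answer: REACHABLE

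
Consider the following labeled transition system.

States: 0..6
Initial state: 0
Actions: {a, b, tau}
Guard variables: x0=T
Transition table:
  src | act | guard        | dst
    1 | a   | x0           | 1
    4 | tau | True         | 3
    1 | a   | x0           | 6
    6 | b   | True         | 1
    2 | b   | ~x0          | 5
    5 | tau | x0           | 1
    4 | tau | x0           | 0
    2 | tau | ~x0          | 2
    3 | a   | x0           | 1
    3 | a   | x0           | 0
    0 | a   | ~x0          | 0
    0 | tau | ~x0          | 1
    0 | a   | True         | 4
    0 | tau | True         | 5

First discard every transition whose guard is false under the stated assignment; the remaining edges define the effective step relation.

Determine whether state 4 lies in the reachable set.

10 transition(s) survive guard evaluation.
depth 0: {0}
depth 1: {4,5}  total {0,4,5}
depth 2: {1,3}  total {0,1,3,4,5}
depth 3: {6}  total {0,1,3,4,5,6}
Reachable = {0,1,3,4,5,6}
trace reaching 4: a

Answer: REACHABLE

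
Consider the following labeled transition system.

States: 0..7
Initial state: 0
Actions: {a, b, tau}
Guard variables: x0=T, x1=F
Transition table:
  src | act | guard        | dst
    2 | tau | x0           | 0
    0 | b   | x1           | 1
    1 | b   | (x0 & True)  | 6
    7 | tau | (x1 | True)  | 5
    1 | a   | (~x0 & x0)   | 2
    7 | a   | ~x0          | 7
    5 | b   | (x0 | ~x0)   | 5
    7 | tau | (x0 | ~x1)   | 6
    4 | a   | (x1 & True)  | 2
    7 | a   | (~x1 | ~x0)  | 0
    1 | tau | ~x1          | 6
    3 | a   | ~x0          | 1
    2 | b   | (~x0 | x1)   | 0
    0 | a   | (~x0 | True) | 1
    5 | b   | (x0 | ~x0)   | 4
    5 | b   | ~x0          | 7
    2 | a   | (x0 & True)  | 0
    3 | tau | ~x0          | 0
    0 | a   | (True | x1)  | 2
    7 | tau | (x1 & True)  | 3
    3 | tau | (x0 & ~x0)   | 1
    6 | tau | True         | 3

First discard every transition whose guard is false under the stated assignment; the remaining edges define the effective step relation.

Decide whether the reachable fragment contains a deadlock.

Reachable = {0,1,2,3,6}
  0: a→1  a→2  [2 out]
  1: b→6  tau→6  [2 out]
  2: a→0  tau→0  [2 out]
  3: ∅  [no exit]
  6: tau→3  [1 out]
witness 3: a·b·tau

Answer: DEADLOCK at state 3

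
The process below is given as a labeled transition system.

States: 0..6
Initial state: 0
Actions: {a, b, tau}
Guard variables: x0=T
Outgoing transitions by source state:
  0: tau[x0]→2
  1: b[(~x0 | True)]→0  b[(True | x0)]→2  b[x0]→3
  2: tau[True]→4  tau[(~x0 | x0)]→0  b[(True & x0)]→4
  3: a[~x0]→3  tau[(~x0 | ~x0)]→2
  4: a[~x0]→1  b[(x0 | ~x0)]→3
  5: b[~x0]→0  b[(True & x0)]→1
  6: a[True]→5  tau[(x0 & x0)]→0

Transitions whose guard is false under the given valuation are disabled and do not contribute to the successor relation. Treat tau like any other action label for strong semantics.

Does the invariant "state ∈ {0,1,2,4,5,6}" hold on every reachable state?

Inv-set: {0,1,2,4,5,6}
Reach set: {0,2,3,4}
  0: ok
  2: ok
  3: outside
  4: ok
reach 3 via tau·tau·b — violates

Answer: INVARIANT VIOLATED at state 3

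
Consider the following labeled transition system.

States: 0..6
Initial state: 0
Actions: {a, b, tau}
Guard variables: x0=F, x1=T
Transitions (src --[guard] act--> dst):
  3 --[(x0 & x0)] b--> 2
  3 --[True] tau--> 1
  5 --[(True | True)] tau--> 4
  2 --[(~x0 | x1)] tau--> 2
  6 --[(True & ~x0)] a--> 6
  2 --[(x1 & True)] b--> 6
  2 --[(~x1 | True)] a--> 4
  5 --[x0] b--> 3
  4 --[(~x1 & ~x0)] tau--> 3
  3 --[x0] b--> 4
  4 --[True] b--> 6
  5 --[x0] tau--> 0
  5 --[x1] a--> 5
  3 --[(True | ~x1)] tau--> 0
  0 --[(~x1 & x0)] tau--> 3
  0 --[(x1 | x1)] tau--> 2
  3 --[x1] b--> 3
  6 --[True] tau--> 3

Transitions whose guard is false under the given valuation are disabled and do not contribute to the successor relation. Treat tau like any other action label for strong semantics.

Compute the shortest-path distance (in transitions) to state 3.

BFS to 3:
  depth 0: {0}
  depth 1: {2}
  depth 2: {4,6}
  depth 3: {3}
first hit 3 at d=3 via tau·b·tau

Answer: 3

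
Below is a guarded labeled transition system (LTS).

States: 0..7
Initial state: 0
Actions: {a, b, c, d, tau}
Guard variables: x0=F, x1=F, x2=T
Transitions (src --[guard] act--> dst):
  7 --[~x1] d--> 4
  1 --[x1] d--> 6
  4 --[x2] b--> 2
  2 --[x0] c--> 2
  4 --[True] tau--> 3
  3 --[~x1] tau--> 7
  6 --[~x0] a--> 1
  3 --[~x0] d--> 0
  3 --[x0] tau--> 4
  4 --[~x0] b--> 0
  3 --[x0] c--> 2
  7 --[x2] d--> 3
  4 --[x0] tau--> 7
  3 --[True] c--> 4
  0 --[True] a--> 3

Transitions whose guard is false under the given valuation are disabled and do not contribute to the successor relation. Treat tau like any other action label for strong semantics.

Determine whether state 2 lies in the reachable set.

Answer: REACHABLE

Trace:
Guard filter leaves 10 enabled edge(s).
Layer 0: {0}
Layer 1: {3}  now seen {0,3}
Layer 2: {4,7}  now seen {0,3,4,7}
Layer 3: {2}  now seen {0,2,3,4,7}
R = {0,2,3,4,7}
trace reaching 2: a·c·b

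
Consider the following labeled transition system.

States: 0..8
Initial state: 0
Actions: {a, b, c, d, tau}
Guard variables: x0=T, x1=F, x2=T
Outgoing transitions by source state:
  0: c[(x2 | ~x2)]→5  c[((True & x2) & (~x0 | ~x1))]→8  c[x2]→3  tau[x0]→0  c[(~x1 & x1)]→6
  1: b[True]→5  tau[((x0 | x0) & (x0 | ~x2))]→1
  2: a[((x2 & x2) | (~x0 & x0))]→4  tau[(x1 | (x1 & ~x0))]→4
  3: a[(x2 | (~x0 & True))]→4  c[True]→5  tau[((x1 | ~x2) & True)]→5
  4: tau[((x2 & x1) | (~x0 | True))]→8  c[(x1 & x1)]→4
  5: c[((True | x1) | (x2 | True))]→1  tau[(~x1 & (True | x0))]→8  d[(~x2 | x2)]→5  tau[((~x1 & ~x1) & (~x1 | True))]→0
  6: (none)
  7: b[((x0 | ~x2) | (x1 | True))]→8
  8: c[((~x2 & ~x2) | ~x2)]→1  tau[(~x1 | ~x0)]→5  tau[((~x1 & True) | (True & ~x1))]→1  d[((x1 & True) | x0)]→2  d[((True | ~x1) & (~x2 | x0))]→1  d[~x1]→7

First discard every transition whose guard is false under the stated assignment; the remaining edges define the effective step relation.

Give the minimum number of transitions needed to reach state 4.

Breadth-first toward 4:
  depth 0: {0}
  depth 1: {3,5,8}
  depth 2: {1,2,4,7}
4 enters at depth 2; path c·a

Answer: 2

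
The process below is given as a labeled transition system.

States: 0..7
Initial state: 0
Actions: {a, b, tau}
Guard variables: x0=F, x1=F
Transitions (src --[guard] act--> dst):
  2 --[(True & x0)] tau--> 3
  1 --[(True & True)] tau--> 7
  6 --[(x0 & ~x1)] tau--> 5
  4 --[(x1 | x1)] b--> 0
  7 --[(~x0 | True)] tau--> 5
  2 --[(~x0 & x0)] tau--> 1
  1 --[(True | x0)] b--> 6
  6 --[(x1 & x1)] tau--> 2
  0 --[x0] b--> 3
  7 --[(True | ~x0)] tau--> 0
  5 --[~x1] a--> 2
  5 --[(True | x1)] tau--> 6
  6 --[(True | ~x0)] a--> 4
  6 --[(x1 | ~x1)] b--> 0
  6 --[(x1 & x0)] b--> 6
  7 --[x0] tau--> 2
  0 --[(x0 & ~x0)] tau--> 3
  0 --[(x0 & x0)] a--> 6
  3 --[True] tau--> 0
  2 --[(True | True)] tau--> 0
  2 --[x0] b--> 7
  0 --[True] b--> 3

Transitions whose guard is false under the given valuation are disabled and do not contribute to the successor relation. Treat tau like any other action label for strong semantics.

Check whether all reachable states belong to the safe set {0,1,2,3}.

Answer: INVARIANT HOLDS

Working:
Inv-set: {0,1,2,3}
Reach set: {0,3}
  0: safe
  3: safe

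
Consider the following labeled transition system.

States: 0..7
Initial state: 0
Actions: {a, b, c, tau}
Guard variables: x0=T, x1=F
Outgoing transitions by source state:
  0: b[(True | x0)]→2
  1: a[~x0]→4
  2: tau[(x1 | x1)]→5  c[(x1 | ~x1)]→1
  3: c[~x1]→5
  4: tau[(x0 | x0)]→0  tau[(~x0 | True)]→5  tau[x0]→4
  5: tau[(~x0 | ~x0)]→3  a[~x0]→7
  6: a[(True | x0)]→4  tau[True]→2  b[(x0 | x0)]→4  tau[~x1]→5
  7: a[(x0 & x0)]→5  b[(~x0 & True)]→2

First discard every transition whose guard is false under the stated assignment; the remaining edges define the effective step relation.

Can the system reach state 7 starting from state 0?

Answer: UNREACHABLE

Working:
Guard filter leaves 11 enabled edge(s).
L0 = {0}
L1 = {2}  now seen {0,2}
L2 = {1}  now seen {0,1,2}
Reach set: {0,1,2}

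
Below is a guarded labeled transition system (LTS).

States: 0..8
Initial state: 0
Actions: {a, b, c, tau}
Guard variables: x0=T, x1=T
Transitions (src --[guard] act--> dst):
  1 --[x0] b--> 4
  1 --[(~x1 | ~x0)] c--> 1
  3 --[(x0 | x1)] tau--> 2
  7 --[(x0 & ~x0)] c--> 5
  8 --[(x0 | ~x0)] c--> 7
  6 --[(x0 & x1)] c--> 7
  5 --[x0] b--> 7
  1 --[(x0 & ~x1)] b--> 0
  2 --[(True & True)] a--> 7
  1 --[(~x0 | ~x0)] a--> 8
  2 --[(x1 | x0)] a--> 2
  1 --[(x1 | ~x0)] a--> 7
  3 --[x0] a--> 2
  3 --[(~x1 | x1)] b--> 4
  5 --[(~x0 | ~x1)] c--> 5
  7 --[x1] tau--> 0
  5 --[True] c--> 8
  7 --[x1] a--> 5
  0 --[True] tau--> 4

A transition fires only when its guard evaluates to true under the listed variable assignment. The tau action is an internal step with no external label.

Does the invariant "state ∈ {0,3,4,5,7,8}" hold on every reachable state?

Answer: INVARIANT HOLDS

Analysis:
Safe = {0,3,4,5,7,8}
Reach set: {0,4}
  0: ok
  4: ok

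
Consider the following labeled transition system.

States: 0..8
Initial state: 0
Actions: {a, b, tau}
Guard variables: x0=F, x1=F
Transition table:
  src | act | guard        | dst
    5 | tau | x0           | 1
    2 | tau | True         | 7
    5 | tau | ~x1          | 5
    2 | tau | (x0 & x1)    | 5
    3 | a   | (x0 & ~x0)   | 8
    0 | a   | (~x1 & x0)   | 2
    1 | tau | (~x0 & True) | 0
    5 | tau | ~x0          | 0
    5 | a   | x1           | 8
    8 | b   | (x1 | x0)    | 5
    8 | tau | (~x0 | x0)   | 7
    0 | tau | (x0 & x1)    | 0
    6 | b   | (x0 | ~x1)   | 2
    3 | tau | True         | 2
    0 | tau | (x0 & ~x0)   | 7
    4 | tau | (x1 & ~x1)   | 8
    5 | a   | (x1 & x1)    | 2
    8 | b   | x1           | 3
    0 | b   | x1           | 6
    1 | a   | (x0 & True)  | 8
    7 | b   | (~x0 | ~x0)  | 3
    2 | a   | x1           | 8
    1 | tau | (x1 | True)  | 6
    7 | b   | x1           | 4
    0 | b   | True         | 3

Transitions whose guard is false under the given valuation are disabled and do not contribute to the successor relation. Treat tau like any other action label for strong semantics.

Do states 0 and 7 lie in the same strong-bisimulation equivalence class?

Bisimulation quotient by refinement:
  π0 = {{0,1,2,3,4,5,6,7,8}}
  π1 = {{0,6,7},{1,2,3,5,8},{4}}
  π2 = {{0,6,7},{1,2,8},{3},{4},{5}}
  π3 = {{0,7},{1,2,8},{3},{4},{5},{6}}
  π4 = {{0,7},{1},{2,8},{3},{4},{5},{6}}
stable after 5 split(s): 7 block(s)
[0]={0,7}  [7]={0,7}

Answer: BISIMILAR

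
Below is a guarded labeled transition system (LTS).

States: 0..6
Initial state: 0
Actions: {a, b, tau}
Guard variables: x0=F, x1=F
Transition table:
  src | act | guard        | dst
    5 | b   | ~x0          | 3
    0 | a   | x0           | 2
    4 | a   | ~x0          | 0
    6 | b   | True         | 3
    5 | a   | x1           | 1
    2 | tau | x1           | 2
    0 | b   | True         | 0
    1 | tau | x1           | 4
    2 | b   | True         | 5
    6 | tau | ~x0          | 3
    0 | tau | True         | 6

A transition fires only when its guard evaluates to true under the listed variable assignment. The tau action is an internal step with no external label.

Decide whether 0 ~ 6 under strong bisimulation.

Answer: NOT BISIMILAR

Trace:
Compute ~ classes (split until stable):
  P[0] = {{0,1,2,3,4,5,6}}
  P[1] = {{0,6},{1,3},{2,5},{4}}
  P[2] = {{0},{1,3},{2},{4},{5},{6}}
6 equivalence class(es) (converged in 3)
[0]={0}  [6]={6}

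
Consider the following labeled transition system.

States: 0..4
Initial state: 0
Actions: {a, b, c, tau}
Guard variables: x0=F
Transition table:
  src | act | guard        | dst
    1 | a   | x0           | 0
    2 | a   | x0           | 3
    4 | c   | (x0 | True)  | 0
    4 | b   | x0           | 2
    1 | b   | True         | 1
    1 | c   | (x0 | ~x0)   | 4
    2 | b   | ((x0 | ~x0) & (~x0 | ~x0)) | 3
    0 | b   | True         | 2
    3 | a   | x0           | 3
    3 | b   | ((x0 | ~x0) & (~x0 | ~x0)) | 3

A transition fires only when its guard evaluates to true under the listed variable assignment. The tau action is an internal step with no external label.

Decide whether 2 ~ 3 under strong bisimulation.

Compute ~ classes (split until stable):
  round 0: {{0,1,2,3,4}}
  round 1: {{0,2,3},{1},{4}}
Fixed point at round 2; 3 class(es).
2∈{0,2,3}, 3∈{0,2,3}

Answer: BISIMILAR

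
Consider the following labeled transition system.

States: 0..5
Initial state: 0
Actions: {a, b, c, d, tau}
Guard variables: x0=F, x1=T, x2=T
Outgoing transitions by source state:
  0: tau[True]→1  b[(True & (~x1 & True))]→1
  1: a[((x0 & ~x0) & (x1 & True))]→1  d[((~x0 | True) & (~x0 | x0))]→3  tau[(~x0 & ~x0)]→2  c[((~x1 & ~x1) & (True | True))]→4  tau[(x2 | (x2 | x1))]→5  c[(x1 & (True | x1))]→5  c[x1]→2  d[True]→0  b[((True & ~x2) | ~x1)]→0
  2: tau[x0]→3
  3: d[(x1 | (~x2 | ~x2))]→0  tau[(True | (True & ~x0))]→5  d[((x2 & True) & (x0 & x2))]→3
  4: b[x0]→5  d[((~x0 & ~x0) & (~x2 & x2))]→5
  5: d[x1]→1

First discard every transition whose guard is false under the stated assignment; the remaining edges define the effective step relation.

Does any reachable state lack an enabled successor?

Answer: DEADLOCK at state 2

Trace:
Reachable = {0,1,2,3,5}
  0: tau→1  [deg 1]
  1: c→2  c→5  d→0  d→3  tau→2  tau→5  [deg 6]
  2: ∅  [no exit]
  3: d→0  tau→5  [deg 2]
  5: d→1  [deg 1]
witness 2: tau·tau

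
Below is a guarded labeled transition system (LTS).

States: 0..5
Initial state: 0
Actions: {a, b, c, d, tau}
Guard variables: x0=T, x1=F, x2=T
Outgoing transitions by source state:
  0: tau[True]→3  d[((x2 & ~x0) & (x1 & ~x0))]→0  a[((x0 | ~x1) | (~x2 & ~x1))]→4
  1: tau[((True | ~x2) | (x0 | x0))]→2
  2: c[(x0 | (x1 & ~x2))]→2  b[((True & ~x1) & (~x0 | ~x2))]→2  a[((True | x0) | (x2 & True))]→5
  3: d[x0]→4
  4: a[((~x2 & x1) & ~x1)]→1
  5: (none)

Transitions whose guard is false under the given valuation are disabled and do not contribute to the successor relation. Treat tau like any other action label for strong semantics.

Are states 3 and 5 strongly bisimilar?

Bisimulation quotient by refinement:
  π0 = {{0,1,2,3,4,5}}
  π1 = {{0},{1},{2},{3},{4,5}}
5 equivalence class(es) (converged in 2)
3∈{3}, 5∈{4,5}

Answer: NOT BISIMILAR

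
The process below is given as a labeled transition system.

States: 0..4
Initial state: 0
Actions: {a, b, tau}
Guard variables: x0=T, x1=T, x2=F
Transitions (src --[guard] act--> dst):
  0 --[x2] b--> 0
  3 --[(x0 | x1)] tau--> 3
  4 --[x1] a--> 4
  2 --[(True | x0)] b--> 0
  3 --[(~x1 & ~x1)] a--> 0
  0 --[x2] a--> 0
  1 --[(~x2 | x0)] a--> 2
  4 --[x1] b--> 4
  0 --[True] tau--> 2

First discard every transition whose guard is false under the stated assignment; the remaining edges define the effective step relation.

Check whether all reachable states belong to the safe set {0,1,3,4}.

Allowed set {0,1,3,4}
Reach set: {0,2}
  0: ok
  2: ✗ unsafe
witness against invariant: tau → 2

Answer: INVARIANT VIOLATED at state 2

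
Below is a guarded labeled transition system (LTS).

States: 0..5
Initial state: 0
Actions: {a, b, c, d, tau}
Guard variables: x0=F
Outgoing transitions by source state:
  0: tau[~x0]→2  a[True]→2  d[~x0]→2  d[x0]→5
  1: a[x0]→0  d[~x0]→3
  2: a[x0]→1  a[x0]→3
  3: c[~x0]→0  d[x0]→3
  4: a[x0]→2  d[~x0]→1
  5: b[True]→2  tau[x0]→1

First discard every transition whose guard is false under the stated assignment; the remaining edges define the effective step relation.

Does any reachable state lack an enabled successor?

Reach set: {0,2}
  0: a→2  d→2  tau→2  [3 exit(s)]
  2: ∅  [no exit]
witness 2: tau

Answer: DEADLOCK at state 2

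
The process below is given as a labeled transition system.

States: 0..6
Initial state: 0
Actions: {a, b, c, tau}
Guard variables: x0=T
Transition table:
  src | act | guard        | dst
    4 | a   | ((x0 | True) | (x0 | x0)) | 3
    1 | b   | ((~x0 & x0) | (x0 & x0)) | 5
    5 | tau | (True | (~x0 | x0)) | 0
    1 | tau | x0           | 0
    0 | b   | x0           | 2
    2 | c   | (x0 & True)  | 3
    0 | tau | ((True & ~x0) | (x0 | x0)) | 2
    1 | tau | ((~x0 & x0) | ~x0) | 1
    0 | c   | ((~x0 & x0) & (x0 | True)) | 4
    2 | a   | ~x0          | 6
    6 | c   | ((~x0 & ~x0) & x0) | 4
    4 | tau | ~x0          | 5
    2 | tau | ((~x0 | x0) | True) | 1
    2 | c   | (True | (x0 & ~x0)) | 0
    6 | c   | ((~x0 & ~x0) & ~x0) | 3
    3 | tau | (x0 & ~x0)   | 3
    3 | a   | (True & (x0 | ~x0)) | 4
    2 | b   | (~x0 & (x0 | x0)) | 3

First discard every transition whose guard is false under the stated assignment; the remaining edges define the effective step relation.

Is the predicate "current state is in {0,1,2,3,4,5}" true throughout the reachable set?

Answer: INVARIANT HOLDS

Trace:
Inv-set: {0,1,2,3,4,5}
Reachable = {0,1,2,3,4,5}
  0: safe
  1: safe
  2: safe
  3: safe
  4: safe
  5: safe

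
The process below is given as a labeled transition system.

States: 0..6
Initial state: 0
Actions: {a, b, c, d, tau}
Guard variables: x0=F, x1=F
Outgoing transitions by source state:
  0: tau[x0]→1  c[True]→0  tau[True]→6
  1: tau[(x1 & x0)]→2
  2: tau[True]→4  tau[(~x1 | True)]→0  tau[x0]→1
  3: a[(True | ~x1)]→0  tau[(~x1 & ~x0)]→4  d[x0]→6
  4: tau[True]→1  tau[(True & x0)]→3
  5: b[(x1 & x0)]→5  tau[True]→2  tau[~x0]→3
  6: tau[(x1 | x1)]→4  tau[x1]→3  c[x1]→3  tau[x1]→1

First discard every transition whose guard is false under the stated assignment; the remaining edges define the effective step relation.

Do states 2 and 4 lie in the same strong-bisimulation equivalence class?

Answer: NOT BISIMILAR

Analysis:
Bisimulation quotient by refinement:
  round 0: {{0,1,2,3,4,5,6}}
  round 1: {{0},{1,6},{2,4,5},{3}}
  round 2: {{0},{1,6},{2},{3},{4},{5}}
Fixed point at round 3; 6 class(es).
2∈{2}, 4∈{4}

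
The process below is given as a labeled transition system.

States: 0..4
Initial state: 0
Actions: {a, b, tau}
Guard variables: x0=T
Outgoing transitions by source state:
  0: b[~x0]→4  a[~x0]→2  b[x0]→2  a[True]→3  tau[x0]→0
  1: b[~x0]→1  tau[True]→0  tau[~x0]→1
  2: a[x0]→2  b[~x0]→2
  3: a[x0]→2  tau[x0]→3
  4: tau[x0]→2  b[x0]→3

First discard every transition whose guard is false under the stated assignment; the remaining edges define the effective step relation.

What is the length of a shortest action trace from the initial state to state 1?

Breadth-first toward 1:
  Layer 0: {0}
  Layer 1: {2,3}
1 never appears.

Answer: UNREACHABLE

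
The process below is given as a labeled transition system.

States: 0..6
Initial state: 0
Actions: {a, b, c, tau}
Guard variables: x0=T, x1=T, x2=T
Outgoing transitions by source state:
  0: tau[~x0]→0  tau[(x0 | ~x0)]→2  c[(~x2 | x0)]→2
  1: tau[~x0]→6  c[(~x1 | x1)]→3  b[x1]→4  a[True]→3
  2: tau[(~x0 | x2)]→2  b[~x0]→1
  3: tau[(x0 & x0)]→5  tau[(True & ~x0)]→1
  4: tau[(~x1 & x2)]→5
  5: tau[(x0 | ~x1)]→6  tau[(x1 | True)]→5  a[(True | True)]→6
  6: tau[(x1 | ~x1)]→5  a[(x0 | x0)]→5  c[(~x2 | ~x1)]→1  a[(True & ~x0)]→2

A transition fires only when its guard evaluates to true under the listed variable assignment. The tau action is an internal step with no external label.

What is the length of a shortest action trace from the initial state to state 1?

BFS to 1:
  depth 0: {0}
  depth 1: {2}
1 never appears.

Answer: UNREACHABLE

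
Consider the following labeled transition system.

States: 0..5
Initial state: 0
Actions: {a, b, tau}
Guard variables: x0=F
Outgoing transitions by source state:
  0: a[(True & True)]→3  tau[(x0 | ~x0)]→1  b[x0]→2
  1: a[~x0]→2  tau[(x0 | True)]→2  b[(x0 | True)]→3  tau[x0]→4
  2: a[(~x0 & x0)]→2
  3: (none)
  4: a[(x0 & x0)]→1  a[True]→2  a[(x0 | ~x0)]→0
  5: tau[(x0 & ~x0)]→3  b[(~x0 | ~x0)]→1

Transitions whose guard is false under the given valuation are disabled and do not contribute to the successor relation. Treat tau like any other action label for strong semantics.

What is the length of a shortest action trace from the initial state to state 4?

Answer: UNREACHABLE

Working:
Layered search for 4:
  depth 0: {0}
  depth 1: {1,3}
  depth 2: {2}
4 never appears.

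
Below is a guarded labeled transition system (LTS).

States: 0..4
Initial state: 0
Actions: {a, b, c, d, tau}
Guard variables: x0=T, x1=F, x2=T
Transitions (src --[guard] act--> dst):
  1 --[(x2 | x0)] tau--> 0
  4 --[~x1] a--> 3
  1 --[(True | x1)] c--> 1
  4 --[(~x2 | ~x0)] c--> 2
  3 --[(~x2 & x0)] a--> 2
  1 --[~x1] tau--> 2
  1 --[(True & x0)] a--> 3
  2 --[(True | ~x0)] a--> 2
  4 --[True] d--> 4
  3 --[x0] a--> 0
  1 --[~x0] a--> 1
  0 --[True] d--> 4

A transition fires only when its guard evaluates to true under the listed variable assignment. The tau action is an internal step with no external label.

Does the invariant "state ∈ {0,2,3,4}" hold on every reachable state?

Answer: INVARIANT HOLDS

Working:
Inv-set: {0,2,3,4}
Reachable = {0,3,4}
  0: ok
  3: ok
  4: ok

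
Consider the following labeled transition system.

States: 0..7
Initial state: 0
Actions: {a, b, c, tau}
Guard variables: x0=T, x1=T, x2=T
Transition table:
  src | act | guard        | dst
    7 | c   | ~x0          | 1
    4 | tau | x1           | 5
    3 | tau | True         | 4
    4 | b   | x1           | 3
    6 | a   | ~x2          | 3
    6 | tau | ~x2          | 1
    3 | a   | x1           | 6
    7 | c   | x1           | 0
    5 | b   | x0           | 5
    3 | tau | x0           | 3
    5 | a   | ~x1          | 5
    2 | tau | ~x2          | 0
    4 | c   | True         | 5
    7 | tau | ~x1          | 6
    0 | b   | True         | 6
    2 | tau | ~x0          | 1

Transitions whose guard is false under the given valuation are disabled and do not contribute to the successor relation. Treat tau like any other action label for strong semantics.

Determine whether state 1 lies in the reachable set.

Answer: UNREACHABLE

Working:
Guard filter leaves 9 enabled edge(s).
Layer 0: {0}
Layer 1: {6}  total {0,6}
Reachable = {0,6}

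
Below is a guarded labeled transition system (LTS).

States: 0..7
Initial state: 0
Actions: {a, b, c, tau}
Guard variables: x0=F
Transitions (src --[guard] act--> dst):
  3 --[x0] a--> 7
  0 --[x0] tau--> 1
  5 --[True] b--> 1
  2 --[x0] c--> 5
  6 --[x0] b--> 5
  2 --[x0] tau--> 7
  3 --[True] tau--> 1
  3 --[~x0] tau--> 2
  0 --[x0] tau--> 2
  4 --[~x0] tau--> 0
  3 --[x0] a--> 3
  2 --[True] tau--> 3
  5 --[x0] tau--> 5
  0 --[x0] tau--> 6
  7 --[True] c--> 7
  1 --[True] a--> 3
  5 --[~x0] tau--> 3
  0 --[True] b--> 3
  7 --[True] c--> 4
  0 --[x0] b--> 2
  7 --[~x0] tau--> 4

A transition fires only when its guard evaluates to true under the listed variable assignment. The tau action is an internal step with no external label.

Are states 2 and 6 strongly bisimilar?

Bisimulation quotient by refinement:
  round 0: {{0,1,2,3,4,5,6,7}}
  round 1: {{0},{1},{2,3,4},{5},{6},{7}}
  round 2: {{0},{1},{2},{3},{4},{5},{6},{7}}
8 equivalence class(es) (converged in 3)
2∈{2}, 6∈{6}

Answer: NOT BISIMILAR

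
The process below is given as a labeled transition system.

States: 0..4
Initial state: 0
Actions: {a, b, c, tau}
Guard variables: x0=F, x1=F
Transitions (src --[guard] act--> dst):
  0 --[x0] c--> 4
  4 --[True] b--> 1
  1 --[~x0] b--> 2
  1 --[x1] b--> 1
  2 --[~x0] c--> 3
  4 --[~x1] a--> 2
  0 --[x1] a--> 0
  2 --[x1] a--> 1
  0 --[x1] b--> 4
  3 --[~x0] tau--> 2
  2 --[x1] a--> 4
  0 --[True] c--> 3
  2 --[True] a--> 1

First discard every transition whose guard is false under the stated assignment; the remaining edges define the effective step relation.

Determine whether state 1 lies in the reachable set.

Answer: REACHABLE

Trace:
7 transition(s) survive guard evaluation.
Layer 0: {0}
Layer 1: {3}  now seen {0,3}
Layer 2: {2}  now seen {0,2,3}
Layer 3: {1}  now seen {0,1,2,3}
Reachable = {0,1,2,3}
trace reaching 1: c·tau·a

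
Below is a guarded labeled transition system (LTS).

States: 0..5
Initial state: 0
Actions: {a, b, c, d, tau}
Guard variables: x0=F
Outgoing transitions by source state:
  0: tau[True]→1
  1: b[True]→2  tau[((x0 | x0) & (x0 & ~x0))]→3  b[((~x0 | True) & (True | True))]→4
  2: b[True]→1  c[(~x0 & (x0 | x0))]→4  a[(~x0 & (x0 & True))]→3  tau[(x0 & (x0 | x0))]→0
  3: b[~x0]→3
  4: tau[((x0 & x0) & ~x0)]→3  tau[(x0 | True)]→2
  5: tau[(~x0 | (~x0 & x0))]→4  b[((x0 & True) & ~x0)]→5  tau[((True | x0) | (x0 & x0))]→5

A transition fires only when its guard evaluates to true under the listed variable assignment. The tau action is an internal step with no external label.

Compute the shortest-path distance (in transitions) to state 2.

BFS to 2:
  Layer 0: {0}
  Layer 1: {1}
  Layer 2: {2,4}
first hit 2 at d=2 via tau·b

Answer: 2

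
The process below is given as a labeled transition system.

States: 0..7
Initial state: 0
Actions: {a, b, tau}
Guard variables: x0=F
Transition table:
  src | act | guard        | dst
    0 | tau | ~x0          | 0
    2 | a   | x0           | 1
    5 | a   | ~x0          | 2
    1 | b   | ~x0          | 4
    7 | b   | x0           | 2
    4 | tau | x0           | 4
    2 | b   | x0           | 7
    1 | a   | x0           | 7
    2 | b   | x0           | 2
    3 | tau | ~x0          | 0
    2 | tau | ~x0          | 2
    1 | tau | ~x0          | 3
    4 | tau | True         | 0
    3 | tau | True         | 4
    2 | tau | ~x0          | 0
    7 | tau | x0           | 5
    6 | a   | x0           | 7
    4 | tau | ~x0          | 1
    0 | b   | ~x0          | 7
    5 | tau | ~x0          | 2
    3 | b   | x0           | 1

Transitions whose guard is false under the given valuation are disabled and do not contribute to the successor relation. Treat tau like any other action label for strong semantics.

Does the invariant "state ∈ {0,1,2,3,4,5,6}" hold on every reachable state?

Allowed set {0,1,2,3,4,5,6}
R = {0,7}
  0: ok
  7: ✗ unsafe
witness against invariant: b → 7

Answer: INVARIANT VIOLATED at state 7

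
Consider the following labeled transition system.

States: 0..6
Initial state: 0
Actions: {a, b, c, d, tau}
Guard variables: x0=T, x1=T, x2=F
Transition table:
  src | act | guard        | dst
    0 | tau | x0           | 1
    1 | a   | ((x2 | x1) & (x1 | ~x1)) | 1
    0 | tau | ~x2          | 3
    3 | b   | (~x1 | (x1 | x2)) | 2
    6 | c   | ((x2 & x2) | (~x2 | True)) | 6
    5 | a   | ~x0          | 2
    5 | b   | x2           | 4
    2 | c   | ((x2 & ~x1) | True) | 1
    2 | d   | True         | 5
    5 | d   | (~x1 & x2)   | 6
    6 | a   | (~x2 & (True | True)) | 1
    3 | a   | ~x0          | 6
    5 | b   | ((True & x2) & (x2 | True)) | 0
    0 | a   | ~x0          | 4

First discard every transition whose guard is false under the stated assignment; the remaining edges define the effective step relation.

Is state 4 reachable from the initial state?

Answer: UNREACHABLE

Analysis:
After dropping false guards: 8 live edges.
Layer 0: {0}
Layer 1: {1,3}  cumulative {0,1,3}
Layer 2: {2}  cumulative {0,1,2,3}
Layer 3: {5}  cumulative {0,1,2,3,5}
R = {0,1,2,3,5}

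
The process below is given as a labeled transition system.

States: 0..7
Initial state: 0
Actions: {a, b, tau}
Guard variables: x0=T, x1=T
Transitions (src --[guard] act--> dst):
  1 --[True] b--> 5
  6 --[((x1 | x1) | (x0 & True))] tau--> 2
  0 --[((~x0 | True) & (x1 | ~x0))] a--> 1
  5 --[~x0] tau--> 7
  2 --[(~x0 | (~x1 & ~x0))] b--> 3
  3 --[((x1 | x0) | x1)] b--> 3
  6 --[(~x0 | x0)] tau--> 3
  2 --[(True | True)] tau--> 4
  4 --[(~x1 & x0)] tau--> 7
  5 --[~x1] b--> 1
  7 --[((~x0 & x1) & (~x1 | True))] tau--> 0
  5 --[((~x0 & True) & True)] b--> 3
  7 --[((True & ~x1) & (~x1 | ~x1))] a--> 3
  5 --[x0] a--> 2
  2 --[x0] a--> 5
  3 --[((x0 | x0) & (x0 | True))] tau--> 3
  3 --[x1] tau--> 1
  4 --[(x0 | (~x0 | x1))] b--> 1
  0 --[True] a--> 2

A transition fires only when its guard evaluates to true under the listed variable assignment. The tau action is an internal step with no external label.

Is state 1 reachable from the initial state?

After dropping false guards: 12 live edges.
depth 0: {0}
depth 1: {1,2}  now seen {0,1,2}
depth 2: {4,5}  now seen {0,1,2,4,5}
Reach set: {0,1,2,4,5}
witness 1: a

Answer: REACHABLE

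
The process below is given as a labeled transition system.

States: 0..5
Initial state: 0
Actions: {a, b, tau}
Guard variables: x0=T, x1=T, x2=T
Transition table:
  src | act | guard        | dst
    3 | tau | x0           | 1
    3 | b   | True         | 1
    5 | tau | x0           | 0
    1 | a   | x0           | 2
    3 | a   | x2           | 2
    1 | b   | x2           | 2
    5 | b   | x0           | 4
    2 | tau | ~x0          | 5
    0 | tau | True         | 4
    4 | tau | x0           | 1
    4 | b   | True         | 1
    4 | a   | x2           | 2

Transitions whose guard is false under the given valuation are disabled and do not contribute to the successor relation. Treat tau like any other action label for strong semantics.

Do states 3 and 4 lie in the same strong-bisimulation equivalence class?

Answer: BISIMILAR

Working:
Refine partition for ~:
  P[0] = {{0,1,2,3,4,5}}
  P[1] = {{0},{1},{2},{3,4},{5}}
5 equivalence class(es) (converged in 2)
class of 3: {3,4}; class of 4: {3,4}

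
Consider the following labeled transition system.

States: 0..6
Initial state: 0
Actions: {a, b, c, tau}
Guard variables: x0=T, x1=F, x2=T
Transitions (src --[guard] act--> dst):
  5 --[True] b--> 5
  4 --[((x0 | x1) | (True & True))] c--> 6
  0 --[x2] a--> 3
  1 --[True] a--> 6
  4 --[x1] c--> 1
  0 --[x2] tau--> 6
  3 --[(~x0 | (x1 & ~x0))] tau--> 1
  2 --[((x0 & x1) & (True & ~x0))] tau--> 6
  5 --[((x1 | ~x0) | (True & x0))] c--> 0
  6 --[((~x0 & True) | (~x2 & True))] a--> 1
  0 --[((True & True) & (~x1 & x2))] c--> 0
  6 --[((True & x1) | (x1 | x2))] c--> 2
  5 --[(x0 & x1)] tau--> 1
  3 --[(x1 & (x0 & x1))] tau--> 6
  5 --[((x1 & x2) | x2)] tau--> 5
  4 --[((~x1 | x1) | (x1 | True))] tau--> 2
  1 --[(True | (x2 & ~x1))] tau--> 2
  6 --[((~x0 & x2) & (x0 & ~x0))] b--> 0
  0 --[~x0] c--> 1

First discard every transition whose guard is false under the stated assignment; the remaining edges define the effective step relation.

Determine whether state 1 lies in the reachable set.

Answer: UNREACHABLE

Trace:
11 transition(s) survive guard evaluation.
depth 0: {0}
depth 1: {3,6}  cumulative {0,3,6}
depth 2: {2}  cumulative {0,2,3,6}
R = {0,2,3,6}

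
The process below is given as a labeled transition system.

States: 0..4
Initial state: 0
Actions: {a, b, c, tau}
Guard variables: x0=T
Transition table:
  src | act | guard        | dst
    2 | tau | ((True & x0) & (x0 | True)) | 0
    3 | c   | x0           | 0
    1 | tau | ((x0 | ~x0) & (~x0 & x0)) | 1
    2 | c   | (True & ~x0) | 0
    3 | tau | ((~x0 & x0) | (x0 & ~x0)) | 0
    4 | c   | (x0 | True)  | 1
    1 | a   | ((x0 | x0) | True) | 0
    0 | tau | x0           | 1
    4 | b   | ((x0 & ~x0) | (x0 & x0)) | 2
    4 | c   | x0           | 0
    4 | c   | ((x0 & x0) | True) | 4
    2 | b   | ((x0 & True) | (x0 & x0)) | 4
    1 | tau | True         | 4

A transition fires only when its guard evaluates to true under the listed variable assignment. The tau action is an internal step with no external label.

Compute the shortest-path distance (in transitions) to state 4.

BFS to 4:
  Layer 0: {0}
  Layer 1: {1}
  Layer 2: {4}
depth(4)=2, e.g. tau·tau

Answer: 2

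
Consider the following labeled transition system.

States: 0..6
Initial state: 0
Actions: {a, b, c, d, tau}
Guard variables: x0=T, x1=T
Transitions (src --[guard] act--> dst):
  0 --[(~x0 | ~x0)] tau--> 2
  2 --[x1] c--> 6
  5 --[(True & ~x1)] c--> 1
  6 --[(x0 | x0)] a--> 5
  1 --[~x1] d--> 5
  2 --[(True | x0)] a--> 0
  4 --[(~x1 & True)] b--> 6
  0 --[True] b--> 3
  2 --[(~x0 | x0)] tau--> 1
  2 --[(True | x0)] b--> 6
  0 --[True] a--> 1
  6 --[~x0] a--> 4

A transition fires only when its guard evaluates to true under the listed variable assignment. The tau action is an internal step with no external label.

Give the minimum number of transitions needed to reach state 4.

BFS to 4:
  Layer 0: {0}
  Layer 1: {1,3}
4 never appears.

Answer: UNREACHABLE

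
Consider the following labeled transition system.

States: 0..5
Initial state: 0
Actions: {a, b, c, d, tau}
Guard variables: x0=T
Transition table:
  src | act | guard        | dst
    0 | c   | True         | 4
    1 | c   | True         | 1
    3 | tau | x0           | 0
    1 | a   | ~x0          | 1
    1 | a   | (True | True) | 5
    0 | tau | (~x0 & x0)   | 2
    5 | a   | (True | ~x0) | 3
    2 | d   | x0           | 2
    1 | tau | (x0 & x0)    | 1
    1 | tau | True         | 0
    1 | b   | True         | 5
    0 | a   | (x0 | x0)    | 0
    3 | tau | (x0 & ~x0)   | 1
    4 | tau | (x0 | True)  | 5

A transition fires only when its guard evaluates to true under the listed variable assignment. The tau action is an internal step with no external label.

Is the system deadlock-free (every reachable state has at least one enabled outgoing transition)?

R = {0,3,4,5}
  0: a→0  c→4  [2 exit(s)]
  3: tau→0  [1 exit(s)]
  4: tau→5  [1 exit(s)]
  5: a→3  [1 exit(s)]

Answer: DEADLOCK-FREE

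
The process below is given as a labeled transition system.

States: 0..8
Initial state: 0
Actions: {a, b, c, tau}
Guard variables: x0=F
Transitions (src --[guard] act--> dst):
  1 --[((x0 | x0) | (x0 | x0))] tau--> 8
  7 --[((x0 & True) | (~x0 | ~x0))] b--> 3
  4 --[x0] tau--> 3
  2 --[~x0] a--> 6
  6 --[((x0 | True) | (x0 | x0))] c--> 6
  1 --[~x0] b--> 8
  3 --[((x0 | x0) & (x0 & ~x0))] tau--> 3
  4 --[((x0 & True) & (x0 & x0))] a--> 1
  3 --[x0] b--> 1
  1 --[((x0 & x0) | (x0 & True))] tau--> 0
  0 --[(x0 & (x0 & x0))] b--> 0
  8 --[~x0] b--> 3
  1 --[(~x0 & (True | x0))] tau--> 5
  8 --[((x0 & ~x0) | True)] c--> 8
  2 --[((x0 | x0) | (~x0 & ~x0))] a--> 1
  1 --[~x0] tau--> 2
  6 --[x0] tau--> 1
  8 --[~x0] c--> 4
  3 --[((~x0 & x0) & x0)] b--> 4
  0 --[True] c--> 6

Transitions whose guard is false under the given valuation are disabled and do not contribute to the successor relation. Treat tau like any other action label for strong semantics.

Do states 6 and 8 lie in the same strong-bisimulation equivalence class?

Refine partition for ~:
  π0 = {{0,1,2,3,4,5,6,7,8}}
  π1 = {{0,6},{1},{2},{3,4,5},{7},{8}}
stable after 2 split(s): 6 block(s)
class of 6: {0,6}; class of 8: {8}

Answer: NOT BISIMILAR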